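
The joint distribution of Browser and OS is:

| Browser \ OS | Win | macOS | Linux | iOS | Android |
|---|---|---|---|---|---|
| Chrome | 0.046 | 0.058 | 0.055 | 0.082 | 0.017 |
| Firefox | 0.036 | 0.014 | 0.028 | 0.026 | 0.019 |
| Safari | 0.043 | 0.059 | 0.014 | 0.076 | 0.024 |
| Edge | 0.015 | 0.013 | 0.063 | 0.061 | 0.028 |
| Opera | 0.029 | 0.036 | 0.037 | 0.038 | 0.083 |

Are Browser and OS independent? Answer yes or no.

P(Browser=Opera) = 0.223 and P(OS=Android) = 0.171, so their product is 0.03813, but P(Browser=Opera, OS=Android) = 0.083. Since these differ, Browser and OS are not independent.

no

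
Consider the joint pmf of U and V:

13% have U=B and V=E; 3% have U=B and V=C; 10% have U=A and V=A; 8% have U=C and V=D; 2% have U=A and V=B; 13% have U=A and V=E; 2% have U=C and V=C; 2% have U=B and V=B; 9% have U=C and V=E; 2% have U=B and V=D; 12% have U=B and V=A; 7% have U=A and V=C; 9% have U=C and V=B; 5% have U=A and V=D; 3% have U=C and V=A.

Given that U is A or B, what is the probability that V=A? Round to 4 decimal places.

P(U=A) = 0.10 + 0.02 + 0.07 + 0.05 + 0.13 = 0.37.
P(U=B) = 0.12 + 0.02 + 0.03 + 0.02 + 0.13 = 0.32.
P(U ∈ {A, B}) = 0.37 + 0.32 = 0.69; P(V=A, U ∈ {A, B}) = 0.10 + 0.12 = 0.22.
P(V=A | U ∈ {A, B}) = 0.22/0.69 = 0.3188.

0.3188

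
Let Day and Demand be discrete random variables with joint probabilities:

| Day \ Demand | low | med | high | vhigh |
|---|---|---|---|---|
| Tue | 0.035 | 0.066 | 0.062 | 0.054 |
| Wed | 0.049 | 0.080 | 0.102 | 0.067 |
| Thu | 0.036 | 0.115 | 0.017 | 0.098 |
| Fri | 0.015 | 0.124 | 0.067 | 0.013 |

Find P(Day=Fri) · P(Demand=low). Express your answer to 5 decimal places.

0.02957

P(Day=Fri) = 0.015 + 0.124 + 0.067 + 0.013 = 0.219.
P(Demand=low) = 0.035 + 0.049 + 0.036 + 0.015 = 0.135.
Product: 0.219 × 0.135 = 0.02957.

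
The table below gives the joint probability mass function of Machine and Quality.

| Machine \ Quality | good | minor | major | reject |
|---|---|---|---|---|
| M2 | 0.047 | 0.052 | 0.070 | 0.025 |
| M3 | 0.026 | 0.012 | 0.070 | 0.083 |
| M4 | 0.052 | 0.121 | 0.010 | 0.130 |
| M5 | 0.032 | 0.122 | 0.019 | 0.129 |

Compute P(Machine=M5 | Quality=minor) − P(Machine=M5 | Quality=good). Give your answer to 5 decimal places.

0.19357

P(Quality=minor) = 0.052 + 0.012 + 0.121 + 0.122 = 0.307; P(Machine=M5 | Quality=minor) = 0.122/0.307 = 0.397394.
P(Quality=good) = 0.047 + 0.026 + 0.052 + 0.032 = 0.157; P(Machine=M5 | Quality=good) = 0.032/0.157 = 0.203822.
Difference = 0.19357.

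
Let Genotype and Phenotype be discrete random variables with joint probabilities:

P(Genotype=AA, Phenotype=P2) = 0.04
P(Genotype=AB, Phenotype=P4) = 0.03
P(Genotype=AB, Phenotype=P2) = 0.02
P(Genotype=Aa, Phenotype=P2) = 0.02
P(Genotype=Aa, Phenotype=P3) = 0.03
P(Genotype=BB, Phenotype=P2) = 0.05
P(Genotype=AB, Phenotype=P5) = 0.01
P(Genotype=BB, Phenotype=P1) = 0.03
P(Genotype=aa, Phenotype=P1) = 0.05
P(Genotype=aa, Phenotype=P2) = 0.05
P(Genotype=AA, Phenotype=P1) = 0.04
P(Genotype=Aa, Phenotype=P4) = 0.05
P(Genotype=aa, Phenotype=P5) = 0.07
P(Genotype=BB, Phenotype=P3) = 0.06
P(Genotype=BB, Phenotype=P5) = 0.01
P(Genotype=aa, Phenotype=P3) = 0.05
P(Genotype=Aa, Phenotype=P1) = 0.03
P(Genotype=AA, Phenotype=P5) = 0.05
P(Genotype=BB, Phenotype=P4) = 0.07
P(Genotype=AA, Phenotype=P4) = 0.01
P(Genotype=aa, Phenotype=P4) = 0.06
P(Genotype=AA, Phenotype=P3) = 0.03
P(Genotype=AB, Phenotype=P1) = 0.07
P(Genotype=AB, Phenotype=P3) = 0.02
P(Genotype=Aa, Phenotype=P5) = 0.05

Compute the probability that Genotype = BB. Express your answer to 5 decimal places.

0.22000

P(Genotype=BB) = 0.03 + 0.05 + 0.06 + 0.07 + 0.01 = 0.22.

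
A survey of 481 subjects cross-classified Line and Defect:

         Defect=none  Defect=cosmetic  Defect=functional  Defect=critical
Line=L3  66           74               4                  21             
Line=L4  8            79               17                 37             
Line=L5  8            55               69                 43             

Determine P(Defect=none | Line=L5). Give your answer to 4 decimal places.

Total with Line=L5: 8 + 55 + 69 + 43 = 175.
P(Defect=none | Line=L5) = 8/175 = 0.0457.

0.0457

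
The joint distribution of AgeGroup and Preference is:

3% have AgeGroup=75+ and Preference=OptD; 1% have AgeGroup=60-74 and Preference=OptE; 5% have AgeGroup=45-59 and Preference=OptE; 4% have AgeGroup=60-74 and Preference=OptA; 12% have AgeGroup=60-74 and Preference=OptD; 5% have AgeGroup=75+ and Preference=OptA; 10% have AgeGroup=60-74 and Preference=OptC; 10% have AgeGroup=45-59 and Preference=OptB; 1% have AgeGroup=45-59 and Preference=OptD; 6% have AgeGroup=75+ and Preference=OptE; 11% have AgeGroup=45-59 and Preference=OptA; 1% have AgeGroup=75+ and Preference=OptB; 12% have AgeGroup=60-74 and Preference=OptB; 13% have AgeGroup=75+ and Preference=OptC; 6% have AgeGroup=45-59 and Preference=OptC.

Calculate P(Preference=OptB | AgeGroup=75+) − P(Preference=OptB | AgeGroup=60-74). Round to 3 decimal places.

P(AgeGroup=75+) = 0.05 + 0.01 + 0.13 + 0.03 + 0.06 = 0.28; P(Preference=OptB | AgeGroup=75+) = 0.01/0.28 = 0.0357.
P(AgeGroup=60-74) = 0.04 + 0.12 + 0.10 + 0.12 + 0.01 = 0.39; P(Preference=OptB | AgeGroup=60-74) = 0.12/0.39 = 0.3077.
Difference = -0.272.

-0.272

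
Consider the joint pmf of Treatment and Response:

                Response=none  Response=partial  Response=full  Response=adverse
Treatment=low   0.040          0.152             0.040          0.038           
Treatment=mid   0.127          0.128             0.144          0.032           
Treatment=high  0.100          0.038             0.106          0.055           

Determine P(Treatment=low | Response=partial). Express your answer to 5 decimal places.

0.47799

P(Response=partial) = 0.152 + 0.128 + 0.038 = 0.318.
P(Treatment=low | Response=partial) = 0.152/0.318 = 0.47799.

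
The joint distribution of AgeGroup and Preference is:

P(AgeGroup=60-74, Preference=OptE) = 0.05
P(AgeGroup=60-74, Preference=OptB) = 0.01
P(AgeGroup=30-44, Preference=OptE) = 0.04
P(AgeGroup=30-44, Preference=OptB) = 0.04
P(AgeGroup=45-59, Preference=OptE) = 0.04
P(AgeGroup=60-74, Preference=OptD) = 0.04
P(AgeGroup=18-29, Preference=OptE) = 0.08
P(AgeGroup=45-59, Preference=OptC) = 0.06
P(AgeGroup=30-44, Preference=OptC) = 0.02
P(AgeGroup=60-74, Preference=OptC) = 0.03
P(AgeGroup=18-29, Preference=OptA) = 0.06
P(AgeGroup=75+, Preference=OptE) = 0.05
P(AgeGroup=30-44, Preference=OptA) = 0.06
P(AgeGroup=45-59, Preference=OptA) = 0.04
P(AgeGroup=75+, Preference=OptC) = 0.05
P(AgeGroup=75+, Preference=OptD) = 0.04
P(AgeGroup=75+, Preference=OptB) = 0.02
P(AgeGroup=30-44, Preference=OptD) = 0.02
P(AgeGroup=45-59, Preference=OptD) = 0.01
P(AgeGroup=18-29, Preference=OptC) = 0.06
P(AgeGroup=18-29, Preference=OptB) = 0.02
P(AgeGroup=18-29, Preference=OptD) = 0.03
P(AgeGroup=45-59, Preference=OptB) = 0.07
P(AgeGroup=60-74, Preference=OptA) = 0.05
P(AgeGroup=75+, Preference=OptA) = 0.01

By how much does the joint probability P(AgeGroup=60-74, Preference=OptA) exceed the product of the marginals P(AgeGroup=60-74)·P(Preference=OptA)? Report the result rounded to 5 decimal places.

0.01040

P(AgeGroup=60-74) = 0.05 + 0.01 + 0.03 + 0.04 + 0.05 = 0.18.
P(Preference=OptA) = 0.06 + 0.06 + 0.04 + 0.05 + 0.01 = 0.22.
P(AgeGroup=60-74, Preference=OptA) − P(AgeGroup=60-74)P(Preference=OptA) = 0.05 − 0.18×0.22 = 0.01040.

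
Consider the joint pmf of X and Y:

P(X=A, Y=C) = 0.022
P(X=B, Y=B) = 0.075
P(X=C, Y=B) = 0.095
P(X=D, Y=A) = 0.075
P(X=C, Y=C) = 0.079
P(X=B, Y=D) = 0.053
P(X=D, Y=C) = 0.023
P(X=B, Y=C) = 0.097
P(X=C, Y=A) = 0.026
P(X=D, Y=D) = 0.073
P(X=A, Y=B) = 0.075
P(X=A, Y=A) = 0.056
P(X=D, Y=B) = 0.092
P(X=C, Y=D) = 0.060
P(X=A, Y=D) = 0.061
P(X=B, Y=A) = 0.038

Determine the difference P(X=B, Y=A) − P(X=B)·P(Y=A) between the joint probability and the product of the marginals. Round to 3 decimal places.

P(X=B) = 0.038 + 0.075 + 0.097 + 0.053 = 0.263.
P(Y=A) = 0.056 + 0.038 + 0.026 + 0.075 = 0.195.
P(X=B, Y=A) − P(X=B)P(Y=A) = 0.038 − 0.263×0.195 = -0.013.

-0.013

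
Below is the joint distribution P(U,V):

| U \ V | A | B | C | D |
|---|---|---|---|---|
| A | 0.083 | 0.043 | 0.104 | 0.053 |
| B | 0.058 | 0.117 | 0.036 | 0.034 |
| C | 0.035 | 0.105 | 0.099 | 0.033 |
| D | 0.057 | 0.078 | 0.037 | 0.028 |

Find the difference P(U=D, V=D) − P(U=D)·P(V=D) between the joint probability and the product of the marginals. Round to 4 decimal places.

-0.0016

P(U=D) = 0.057 + 0.078 + 0.037 + 0.028 = 0.200.
P(V=D) = 0.053 + 0.034 + 0.033 + 0.028 = 0.148.
P(U=D, V=D) − P(U=D)P(V=D) = 0.028 − 0.200×0.148 = -0.0016.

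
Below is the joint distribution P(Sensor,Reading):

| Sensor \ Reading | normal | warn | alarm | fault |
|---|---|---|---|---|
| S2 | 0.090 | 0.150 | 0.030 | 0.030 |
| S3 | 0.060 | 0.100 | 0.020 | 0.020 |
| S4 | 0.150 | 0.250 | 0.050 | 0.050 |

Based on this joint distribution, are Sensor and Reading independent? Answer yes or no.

Every cell satisfies P(Sensor,Reading) = P(Sensor)·P(Reading). For instance P(Sensor=S4) = 0.500, P(Reading=fault) = 0.100, and 0.500×0.100 = 0.050 matches the joint entry. So Sensor and Reading are independent.

yes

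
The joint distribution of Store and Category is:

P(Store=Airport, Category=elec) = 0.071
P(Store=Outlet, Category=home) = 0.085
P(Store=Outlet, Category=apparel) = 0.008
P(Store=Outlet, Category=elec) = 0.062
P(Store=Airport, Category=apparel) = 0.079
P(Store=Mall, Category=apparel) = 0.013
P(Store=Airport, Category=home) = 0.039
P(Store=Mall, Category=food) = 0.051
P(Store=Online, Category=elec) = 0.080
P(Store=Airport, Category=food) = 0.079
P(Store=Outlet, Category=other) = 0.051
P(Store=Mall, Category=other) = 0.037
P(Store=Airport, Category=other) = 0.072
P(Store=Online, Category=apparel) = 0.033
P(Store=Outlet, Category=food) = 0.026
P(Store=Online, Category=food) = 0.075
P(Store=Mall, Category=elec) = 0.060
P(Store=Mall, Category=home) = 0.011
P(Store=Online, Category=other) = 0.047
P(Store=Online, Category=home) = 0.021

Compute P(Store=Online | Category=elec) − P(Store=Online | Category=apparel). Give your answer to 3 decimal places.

0.045

P(Category=elec) = 0.060 + 0.071 + 0.062 + 0.080 = 0.273; P(Store=Online | Category=elec) = 0.080/0.273 = 0.2930.
P(Category=apparel) = 0.013 + 0.079 + 0.008 + 0.033 = 0.133; P(Store=Online | Category=apparel) = 0.033/0.133 = 0.2481.
Difference = 0.045.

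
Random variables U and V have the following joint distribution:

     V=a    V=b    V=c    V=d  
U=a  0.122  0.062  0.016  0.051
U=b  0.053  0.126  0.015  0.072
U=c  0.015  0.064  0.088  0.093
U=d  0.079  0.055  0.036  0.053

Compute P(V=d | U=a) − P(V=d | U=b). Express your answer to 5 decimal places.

P(U=a) = 0.122 + 0.062 + 0.016 + 0.051 = 0.251; P(V=d | U=a) = 0.051/0.251 = 0.203187.
P(U=b) = 0.053 + 0.126 + 0.015 + 0.072 = 0.266; P(V=d | U=b) = 0.072/0.266 = 0.270677.
Difference = -0.06749.

-0.06749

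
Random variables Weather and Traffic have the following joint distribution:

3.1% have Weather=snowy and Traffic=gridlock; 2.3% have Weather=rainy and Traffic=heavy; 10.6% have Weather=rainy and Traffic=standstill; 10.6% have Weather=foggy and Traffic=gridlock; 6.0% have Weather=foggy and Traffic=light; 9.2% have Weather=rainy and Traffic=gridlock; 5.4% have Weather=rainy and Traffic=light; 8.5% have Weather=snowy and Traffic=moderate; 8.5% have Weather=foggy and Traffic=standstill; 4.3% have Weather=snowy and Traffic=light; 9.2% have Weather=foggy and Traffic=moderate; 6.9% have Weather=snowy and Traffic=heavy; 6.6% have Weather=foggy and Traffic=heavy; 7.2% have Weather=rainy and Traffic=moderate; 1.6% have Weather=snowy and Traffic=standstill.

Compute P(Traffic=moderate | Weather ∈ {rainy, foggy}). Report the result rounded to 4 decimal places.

0.2169

P(Weather=rainy) = 0.054 + 0.072 + 0.023 + 0.092 + 0.106 = 0.347.
P(Weather=foggy) = 0.060 + 0.092 + 0.066 + 0.106 + 0.085 = 0.409.
P(Weather ∈ {rainy, foggy}) = 0.347 + 0.409 = 0.756; P(Traffic=moderate, Weather ∈ {rainy, foggy}) = 0.072 + 0.092 = 0.164.
P(Traffic=moderate | Weather ∈ {rainy, foggy}) = 0.164/0.756 = 0.2169.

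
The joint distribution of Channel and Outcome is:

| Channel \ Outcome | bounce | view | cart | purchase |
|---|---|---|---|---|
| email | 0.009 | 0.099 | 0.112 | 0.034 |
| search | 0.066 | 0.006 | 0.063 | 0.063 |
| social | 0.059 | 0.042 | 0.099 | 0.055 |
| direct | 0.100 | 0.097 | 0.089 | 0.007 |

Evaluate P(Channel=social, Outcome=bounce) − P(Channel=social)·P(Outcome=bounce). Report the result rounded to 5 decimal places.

P(Channel=social) = 0.059 + 0.042 + 0.099 + 0.055 = 0.255.
P(Outcome=bounce) = 0.009 + 0.066 + 0.059 + 0.100 = 0.234.
P(Channel=social, Outcome=bounce) − P(Channel=social)P(Outcome=bounce) = 0.059 − 0.255×0.234 = -0.00067.

-0.00067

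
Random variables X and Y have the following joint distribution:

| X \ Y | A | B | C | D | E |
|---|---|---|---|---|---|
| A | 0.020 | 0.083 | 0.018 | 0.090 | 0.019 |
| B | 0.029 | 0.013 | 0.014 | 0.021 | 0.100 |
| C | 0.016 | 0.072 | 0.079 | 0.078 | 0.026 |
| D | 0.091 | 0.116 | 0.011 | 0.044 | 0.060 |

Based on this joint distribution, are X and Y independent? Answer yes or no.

P(X=B) = 0.177 and P(Y=E) = 0.205, so their product is 0.03629, but P(X=B, Y=E) = 0.100. Since these differ, X and Y are not independent.

no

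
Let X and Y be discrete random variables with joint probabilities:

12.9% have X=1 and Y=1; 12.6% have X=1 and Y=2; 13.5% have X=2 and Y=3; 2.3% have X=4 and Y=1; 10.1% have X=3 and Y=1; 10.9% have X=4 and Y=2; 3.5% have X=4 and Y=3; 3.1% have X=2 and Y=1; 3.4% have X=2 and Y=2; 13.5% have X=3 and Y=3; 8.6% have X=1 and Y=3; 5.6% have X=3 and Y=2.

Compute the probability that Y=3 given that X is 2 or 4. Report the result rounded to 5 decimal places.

P(X=2) = 0.031 + 0.034 + 0.135 = 0.200.
P(X=4) = 0.023 + 0.109 + 0.035 = 0.167.
P(X ∈ {2, 4}) = 0.200 + 0.167 = 0.367; P(Y=3, X ∈ {2, 4}) = 0.135 + 0.035 = 0.170.
P(Y=3 | X ∈ {2, 4}) = 0.170/0.367 = 0.46322.

0.46322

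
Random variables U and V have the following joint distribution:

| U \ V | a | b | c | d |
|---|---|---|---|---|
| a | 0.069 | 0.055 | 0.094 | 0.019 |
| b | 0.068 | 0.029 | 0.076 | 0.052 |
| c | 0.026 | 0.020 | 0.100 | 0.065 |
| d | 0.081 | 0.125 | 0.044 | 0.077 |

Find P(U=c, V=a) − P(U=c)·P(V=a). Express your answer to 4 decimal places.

P(U=c) = 0.026 + 0.020 + 0.100 + 0.065 = 0.211.
P(V=a) = 0.069 + 0.068 + 0.026 + 0.081 = 0.244.
P(U=c, V=a) − P(U=c)P(V=a) = 0.026 − 0.211×0.244 = -0.0255.

-0.0255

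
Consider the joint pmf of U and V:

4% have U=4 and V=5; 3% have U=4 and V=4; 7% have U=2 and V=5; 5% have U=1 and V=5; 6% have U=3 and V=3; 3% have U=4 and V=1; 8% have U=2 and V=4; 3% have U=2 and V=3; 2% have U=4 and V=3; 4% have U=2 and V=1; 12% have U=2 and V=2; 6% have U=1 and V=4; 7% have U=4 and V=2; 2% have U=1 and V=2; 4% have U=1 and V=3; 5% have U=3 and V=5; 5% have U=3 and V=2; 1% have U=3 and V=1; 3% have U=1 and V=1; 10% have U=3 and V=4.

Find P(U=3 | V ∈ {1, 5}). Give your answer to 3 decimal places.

P(V=1) = 0.03 + 0.04 + 0.01 + 0.03 = 0.11.
P(V=5) = 0.05 + 0.07 + 0.05 + 0.04 = 0.21.
P(V ∈ {1, 5}) = 0.11 + 0.21 = 0.32; P(U=3, V ∈ {1, 5}) = 0.01 + 0.05 = 0.06.
P(U=3 | V ∈ {1, 5}) = 0.06/0.32 = 0.188.

0.188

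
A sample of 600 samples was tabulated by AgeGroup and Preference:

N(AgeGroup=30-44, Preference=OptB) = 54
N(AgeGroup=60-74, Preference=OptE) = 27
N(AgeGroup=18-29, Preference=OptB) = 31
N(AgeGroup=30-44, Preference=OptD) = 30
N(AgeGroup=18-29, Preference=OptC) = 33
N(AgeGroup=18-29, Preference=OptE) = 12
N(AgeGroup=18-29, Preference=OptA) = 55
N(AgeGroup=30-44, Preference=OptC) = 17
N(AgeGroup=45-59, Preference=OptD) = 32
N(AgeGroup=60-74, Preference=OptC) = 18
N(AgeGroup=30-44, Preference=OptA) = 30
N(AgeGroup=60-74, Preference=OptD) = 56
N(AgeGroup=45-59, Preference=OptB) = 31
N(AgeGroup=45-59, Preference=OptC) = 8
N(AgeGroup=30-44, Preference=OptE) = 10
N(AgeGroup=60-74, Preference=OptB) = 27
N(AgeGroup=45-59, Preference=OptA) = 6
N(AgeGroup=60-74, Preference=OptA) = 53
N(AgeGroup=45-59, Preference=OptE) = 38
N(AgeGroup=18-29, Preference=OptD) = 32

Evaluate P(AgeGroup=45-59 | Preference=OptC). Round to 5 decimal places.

Total with Preference=OptC: 33 + 17 + 8 + 18 = 76.
P(AgeGroup=45-59 | Preference=OptC) = 8/76 = 0.10526.

0.10526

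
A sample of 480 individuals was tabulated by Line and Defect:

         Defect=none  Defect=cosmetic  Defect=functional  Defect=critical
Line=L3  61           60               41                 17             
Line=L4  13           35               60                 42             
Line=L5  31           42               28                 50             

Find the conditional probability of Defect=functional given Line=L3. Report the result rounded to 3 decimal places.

0.229

Total with Line=L3: 61 + 60 + 41 + 17 = 179.
P(Defect=functional | Line=L3) = 41/179 = 0.229.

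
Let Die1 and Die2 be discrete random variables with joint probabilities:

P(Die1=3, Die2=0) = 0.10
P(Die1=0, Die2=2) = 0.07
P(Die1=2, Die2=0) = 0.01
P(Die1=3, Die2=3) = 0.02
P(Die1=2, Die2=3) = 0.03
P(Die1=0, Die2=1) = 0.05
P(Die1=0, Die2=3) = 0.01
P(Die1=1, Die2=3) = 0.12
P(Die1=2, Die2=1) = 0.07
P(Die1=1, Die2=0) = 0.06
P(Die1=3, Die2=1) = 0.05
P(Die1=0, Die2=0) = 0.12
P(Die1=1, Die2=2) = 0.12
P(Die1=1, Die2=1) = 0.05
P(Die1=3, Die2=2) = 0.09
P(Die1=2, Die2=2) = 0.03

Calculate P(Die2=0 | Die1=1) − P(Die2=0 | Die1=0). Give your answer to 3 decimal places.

-0.309

P(Die1=1) = 0.06 + 0.05 + 0.12 + 0.12 = 0.35; P(Die2=0 | Die1=1) = 0.06/0.35 = 0.1714.
P(Die1=0) = 0.12 + 0.05 + 0.07 + 0.01 = 0.25; P(Die2=0 | Die1=0) = 0.12/0.25 = 0.4800.
Difference = -0.309.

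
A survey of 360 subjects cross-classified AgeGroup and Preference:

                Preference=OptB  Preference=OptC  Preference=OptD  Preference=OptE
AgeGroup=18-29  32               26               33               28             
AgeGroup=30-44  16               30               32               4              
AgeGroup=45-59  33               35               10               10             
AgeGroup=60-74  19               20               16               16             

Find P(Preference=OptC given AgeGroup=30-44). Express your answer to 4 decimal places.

Total with AgeGroup=30-44: 16 + 30 + 32 + 4 = 82.
P(Preference=OptC | AgeGroup=30-44) = 30/82 = 0.3659.

0.3659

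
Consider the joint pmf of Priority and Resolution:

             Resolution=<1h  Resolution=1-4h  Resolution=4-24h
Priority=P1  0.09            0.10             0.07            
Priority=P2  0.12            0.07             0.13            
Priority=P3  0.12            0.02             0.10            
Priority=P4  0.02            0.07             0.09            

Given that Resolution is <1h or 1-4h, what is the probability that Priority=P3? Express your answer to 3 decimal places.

0.230

P(Resolution=<1h) = 0.09 + 0.12 + 0.12 + 0.02 = 0.35.
P(Resolution=1-4h) = 0.10 + 0.07 + 0.02 + 0.07 = 0.26.
P(Resolution ∈ {<1h, 1-4h}) = 0.35 + 0.26 = 0.61; P(Priority=P3, Resolution ∈ {<1h, 1-4h}) = 0.12 + 0.02 = 0.14.
P(Priority=P3 | Resolution ∈ {<1h, 1-4h}) = 0.14/0.61 = 0.230.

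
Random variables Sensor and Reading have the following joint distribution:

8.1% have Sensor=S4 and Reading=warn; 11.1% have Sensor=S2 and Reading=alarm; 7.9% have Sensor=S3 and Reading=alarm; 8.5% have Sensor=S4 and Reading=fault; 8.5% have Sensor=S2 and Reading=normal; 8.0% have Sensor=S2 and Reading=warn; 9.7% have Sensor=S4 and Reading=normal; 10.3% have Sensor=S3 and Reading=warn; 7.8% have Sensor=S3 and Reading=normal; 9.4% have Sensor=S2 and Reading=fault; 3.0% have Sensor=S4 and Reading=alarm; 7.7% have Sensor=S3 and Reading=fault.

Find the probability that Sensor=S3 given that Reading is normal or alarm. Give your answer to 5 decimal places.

0.32708

P(Reading=normal) = 0.085 + 0.078 + 0.097 = 0.260.
P(Reading=alarm) = 0.111 + 0.079 + 0.030 = 0.220.
P(Reading ∈ {normal, alarm}) = 0.260 + 0.220 = 0.480; P(Sensor=S3, Reading ∈ {normal, alarm}) = 0.078 + 0.079 = 0.157.
P(Sensor=S3 | Reading ∈ {normal, alarm}) = 0.157/0.480 = 0.32708.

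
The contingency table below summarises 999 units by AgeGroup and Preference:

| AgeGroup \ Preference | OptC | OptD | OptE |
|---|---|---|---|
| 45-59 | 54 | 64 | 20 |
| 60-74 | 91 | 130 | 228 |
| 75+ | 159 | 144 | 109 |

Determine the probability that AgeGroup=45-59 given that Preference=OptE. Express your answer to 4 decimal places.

Total with Preference=OptE: 20 + 228 + 109 = 357.
P(AgeGroup=45-59 | Preference=OptE) = 20/357 = 0.0560.

0.0560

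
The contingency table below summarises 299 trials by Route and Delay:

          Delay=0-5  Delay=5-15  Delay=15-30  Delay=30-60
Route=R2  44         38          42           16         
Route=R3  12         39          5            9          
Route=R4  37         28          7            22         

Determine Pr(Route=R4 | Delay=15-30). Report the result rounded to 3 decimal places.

0.130

Total with Delay=15-30: 42 + 5 + 7 = 54.
P(Route=R4 | Delay=15-30) = 7/54 = 0.130.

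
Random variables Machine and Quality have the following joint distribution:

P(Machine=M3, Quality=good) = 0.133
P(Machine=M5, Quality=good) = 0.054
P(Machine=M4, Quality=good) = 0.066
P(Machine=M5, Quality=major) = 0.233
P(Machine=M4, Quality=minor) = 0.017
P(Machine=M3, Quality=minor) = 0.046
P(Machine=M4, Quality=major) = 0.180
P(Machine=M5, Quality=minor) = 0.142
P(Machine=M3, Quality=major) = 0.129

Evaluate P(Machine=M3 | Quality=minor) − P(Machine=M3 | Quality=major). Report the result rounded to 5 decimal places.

-0.01362

P(Quality=minor) = 0.046 + 0.017 + 0.142 = 0.205; P(Machine=M3 | Quality=minor) = 0.046/0.205 = 0.224390.
P(Quality=major) = 0.129 + 0.180 + 0.233 = 0.542; P(Machine=M3 | Quality=major) = 0.129/0.542 = 0.238007.
Difference = -0.01362.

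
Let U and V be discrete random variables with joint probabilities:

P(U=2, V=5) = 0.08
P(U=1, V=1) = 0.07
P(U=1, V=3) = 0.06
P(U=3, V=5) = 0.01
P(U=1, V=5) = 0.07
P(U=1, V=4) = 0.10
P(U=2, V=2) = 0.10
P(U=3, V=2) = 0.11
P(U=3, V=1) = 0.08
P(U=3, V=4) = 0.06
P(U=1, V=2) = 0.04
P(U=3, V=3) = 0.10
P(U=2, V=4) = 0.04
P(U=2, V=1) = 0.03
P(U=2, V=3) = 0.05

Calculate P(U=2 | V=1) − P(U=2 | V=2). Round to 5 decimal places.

P(V=1) = 0.07 + 0.03 + 0.08 = 0.18; P(U=2 | V=1) = 0.03/0.18 = 0.166667.
P(V=2) = 0.04 + 0.10 + 0.11 = 0.25; P(U=2 | V=2) = 0.10/0.25 = 0.400000.
Difference = -0.23333.

-0.23333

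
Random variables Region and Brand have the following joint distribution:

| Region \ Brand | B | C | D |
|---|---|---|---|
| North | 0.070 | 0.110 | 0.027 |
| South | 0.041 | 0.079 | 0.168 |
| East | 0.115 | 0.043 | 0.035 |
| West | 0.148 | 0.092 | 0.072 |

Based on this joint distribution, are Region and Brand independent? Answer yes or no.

no

P(Region=South) = 0.288 and P(Brand=D) = 0.302, so their product is 0.08698, but P(Region=South, Brand=D) = 0.168. Since these differ, Region and Brand are not independent.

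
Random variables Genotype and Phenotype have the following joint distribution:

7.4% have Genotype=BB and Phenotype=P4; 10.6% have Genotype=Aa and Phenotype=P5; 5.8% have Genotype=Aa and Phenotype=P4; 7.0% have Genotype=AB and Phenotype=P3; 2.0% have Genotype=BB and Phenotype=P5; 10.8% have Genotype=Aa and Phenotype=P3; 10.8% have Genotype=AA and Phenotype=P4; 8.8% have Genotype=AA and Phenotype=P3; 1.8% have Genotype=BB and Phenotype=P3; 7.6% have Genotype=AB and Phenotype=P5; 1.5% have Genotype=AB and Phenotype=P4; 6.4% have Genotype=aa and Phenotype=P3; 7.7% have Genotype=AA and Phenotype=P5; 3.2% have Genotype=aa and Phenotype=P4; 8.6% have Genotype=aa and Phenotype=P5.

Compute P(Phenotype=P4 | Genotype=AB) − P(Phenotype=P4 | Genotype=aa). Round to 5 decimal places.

P(Genotype=AB) = 0.070 + 0.015 + 0.076 = 0.161; P(Phenotype=P4 | Genotype=AB) = 0.015/0.161 = 0.093168.
P(Genotype=aa) = 0.064 + 0.032 + 0.086 = 0.182; P(Phenotype=P4 | Genotype=aa) = 0.032/0.182 = 0.175824.
Difference = -0.08266.

-0.08266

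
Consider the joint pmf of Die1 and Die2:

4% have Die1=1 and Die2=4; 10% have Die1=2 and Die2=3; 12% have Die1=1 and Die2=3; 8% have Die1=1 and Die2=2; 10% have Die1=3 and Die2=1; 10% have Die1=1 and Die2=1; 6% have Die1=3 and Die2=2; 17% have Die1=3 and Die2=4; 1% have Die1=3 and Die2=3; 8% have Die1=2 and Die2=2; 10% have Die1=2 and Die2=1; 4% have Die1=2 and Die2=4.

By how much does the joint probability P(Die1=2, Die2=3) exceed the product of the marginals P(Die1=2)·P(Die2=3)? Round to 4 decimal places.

0.0264

P(Die1=2) = 0.10 + 0.08 + 0.10 + 0.04 = 0.32.
P(Die2=3) = 0.12 + 0.10 + 0.01 = 0.23.
P(Die1=2, Die2=3) − P(Die1=2)P(Die2=3) = 0.10 − 0.32×0.23 = 0.0264.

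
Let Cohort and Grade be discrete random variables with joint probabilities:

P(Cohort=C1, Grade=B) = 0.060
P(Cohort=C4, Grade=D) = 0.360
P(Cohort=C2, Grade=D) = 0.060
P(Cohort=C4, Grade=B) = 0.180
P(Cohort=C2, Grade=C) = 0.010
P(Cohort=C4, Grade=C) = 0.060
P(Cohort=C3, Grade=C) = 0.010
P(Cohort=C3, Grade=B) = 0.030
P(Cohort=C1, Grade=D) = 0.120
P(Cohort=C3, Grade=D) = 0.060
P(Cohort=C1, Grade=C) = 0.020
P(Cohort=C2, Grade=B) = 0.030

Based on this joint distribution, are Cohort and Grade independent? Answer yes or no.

Every cell satisfies P(Cohort,Grade) = P(Cohort)·P(Grade). For instance P(Cohort=C4) = 0.600, P(Grade=B) = 0.300, and 0.600×0.300 = 0.180 matches the joint entry. So Cohort and Grade are independent.

yes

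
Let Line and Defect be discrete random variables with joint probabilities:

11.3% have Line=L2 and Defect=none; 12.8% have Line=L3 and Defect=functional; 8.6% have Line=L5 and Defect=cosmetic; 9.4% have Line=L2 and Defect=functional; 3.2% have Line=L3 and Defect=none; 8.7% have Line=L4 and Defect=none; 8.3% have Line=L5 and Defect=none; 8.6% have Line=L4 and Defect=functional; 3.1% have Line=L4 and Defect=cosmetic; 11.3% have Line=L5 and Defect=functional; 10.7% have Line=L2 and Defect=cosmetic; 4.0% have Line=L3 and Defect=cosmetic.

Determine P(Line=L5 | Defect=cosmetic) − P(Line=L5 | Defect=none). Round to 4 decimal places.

P(Defect=cosmetic) = 0.107 + 0.040 + 0.031 + 0.086 = 0.264; P(Line=L5 | Defect=cosmetic) = 0.086/0.264 = 0.32576.
P(Defect=none) = 0.113 + 0.032 + 0.087 + 0.083 = 0.315; P(Line=L5 | Defect=none) = 0.083/0.315 = 0.26349.
Difference = 0.0623.

0.0623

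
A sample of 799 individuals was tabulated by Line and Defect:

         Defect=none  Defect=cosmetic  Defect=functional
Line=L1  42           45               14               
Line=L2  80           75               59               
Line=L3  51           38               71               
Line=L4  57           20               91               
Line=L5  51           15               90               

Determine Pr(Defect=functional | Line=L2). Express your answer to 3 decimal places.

Total with Line=L2: 80 + 75 + 59 = 214.
P(Defect=functional | Line=L2) = 59/214 = 0.276.

0.276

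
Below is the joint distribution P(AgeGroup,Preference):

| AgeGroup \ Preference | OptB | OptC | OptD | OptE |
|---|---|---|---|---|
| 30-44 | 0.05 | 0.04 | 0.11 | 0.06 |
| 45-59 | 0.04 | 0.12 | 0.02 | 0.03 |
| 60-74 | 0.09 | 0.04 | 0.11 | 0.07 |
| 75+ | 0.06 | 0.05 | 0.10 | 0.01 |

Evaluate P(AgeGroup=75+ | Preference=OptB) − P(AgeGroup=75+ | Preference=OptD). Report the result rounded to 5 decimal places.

-0.04412

P(Preference=OptB) = 0.05 + 0.04 + 0.09 + 0.06 = 0.24; P(AgeGroup=75+ | Preference=OptB) = 0.06/0.24 = 0.250000.
P(Preference=OptD) = 0.11 + 0.02 + 0.11 + 0.10 = 0.34; P(AgeGroup=75+ | Preference=OptD) = 0.10/0.34 = 0.294118.
Difference = -0.04412.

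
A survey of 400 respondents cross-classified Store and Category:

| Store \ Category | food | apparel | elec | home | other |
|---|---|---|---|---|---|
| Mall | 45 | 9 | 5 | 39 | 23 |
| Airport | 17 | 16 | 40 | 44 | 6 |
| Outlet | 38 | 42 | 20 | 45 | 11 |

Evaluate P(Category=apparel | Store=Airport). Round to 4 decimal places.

Total with Store=Airport: 17 + 16 + 40 + 44 + 6 = 123.
P(Category=apparel | Store=Airport) = 16/123 = 0.1301.

0.1301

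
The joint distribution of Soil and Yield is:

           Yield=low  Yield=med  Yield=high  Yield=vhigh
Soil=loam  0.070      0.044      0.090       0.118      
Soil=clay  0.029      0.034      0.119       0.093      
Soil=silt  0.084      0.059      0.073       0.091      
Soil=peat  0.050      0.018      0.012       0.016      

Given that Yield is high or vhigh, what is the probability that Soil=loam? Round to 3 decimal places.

P(Yield=high) = 0.090 + 0.119 + 0.073 + 0.012 = 0.294.
P(Yield=vhigh) = 0.118 + 0.093 + 0.091 + 0.016 = 0.318.
P(Yield ∈ {high, vhigh}) = 0.294 + 0.318 = 0.612; P(Soil=loam, Yield ∈ {high, vhigh}) = 0.090 + 0.118 = 0.208.
P(Soil=loam | Yield ∈ {high, vhigh}) = 0.208/0.612 = 0.340.

0.340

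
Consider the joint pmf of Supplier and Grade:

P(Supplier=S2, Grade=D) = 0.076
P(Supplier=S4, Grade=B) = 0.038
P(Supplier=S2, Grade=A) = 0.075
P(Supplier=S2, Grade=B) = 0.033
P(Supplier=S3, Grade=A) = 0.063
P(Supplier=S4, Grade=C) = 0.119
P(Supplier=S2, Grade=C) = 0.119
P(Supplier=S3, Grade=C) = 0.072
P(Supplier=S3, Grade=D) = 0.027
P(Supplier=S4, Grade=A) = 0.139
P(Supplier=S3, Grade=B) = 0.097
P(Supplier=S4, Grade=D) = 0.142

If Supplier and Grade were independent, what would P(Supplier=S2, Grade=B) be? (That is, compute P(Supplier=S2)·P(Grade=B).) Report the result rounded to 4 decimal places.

P(Supplier=S2) = 0.075 + 0.033 + 0.119 + 0.076 = 0.303.
P(Grade=B) = 0.033 + 0.097 + 0.038 = 0.168.
Product: 0.303 × 0.168 = 0.0509.

0.0509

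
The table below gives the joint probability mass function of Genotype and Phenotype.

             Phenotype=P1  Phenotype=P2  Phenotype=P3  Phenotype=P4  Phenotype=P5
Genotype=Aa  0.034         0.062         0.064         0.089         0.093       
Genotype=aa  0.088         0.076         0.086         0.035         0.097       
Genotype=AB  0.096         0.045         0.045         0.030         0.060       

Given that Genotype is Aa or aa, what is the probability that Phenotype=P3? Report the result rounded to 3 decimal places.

P(Genotype=Aa) = 0.034 + 0.062 + 0.064 + 0.089 + 0.093 = 0.342.
P(Genotype=aa) = 0.088 + 0.076 + 0.086 + 0.035 + 0.097 = 0.382.
P(Genotype ∈ {Aa, aa}) = 0.342 + 0.382 = 0.724; P(Phenotype=P3, Genotype ∈ {Aa, aa}) = 0.064 + 0.086 = 0.150.
P(Phenotype=P3 | Genotype ∈ {Aa, aa}) = 0.150/0.724 = 0.207.

0.207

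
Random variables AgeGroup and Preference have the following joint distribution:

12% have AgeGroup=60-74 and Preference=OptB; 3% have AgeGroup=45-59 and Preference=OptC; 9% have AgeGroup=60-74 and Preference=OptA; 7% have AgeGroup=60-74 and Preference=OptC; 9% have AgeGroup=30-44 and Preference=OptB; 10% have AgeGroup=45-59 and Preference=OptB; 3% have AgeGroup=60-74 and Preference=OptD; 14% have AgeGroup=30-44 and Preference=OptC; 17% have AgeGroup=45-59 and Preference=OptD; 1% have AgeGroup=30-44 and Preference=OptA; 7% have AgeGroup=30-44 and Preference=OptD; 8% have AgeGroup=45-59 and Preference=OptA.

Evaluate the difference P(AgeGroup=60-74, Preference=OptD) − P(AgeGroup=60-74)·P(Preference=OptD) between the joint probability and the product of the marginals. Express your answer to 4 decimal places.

-0.0537

P(AgeGroup=60-74) = 0.09 + 0.12 + 0.07 + 0.03 = 0.31.
P(Preference=OptD) = 0.07 + 0.17 + 0.03 = 0.27.
P(AgeGroup=60-74, Preference=OptD) − P(AgeGroup=60-74)P(Preference=OptD) = 0.03 − 0.31×0.27 = -0.0537.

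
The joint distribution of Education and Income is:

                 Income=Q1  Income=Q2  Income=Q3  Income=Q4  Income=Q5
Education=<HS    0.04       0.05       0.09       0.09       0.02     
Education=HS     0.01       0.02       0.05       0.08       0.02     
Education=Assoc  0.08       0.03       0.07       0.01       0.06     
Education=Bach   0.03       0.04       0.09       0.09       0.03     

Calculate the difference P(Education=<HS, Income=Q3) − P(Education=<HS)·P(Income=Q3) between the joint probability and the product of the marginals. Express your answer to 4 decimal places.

P(Education=<HS) = 0.04 + 0.05 + 0.09 + 0.09 + 0.02 = 0.29.
P(Income=Q3) = 0.09 + 0.05 + 0.07 + 0.09 = 0.30.
P(Education=<HS, Income=Q3) − P(Education=<HS)P(Income=Q3) = 0.09 − 0.29×0.30 = 0.0030.

0.0030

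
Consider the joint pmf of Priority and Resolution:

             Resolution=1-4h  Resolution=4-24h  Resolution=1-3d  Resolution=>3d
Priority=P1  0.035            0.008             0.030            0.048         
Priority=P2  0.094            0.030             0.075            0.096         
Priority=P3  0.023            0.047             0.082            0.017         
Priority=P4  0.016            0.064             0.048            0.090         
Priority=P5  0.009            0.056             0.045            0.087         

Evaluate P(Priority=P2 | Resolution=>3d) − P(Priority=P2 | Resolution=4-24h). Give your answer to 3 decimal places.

0.138

P(Resolution=>3d) = 0.048 + 0.096 + 0.017 + 0.090 + 0.087 = 0.338; P(Priority=P2 | Resolution=>3d) = 0.096/0.338 = 0.2840.
P(Resolution=4-24h) = 0.008 + 0.030 + 0.047 + 0.064 + 0.056 = 0.205; P(Priority=P2 | Resolution=4-24h) = 0.030/0.205 = 0.1463.
Difference = 0.138.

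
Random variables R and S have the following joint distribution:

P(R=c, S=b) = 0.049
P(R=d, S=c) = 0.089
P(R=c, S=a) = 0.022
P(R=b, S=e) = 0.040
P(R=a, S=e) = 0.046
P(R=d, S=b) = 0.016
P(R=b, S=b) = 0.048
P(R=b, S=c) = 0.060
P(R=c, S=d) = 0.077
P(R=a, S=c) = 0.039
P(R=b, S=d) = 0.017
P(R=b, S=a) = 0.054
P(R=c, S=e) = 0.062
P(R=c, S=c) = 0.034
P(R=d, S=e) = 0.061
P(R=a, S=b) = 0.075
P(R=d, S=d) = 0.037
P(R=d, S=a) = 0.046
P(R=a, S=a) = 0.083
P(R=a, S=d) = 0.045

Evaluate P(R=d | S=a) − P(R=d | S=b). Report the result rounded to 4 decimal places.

0.1393

P(S=a) = 0.083 + 0.054 + 0.022 + 0.046 = 0.205; P(R=d | S=a) = 0.046/0.205 = 0.22439.
P(S=b) = 0.075 + 0.048 + 0.049 + 0.016 = 0.188; P(R=d | S=b) = 0.016/0.188 = 0.08511.
Difference = 0.1393.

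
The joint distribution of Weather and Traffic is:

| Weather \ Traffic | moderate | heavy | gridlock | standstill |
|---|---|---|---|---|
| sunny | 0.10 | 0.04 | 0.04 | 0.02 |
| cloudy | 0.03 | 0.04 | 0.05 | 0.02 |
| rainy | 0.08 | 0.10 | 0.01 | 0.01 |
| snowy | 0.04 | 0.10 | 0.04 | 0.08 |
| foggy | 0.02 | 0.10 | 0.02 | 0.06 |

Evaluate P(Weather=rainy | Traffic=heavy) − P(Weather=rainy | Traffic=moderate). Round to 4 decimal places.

-0.0331

P(Traffic=heavy) = 0.04 + 0.04 + 0.10 + 0.10 + 0.10 = 0.38; P(Weather=rainy | Traffic=heavy) = 0.10/0.38 = 0.26316.
P(Traffic=moderate) = 0.10 + 0.03 + 0.08 + 0.04 + 0.02 = 0.27; P(Weather=rainy | Traffic=moderate) = 0.08/0.27 = 0.29630.
Difference = -0.0331.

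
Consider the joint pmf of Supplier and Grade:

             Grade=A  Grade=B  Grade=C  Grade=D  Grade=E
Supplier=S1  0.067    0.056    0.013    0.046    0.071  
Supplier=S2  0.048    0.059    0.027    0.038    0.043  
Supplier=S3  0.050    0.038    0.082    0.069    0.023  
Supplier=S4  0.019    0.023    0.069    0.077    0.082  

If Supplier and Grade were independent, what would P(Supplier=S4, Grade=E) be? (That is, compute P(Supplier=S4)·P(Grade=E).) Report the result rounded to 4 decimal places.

P(Supplier=S4) = 0.019 + 0.023 + 0.069 + 0.077 + 0.082 = 0.270.
P(Grade=E) = 0.071 + 0.043 + 0.023 + 0.082 = 0.219.
Product: 0.270 × 0.219 = 0.0591.

0.0591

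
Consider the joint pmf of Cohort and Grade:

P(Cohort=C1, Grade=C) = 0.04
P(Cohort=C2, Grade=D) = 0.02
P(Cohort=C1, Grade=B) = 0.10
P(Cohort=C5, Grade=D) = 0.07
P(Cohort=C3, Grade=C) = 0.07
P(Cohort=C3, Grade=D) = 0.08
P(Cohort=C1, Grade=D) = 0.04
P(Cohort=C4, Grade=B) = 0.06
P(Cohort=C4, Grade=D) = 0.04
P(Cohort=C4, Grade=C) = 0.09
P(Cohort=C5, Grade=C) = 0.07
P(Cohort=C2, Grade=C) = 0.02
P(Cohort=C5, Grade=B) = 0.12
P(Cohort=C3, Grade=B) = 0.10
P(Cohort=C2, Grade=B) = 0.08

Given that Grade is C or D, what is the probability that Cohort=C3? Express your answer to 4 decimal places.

0.2778

P(Grade=C) = 0.04 + 0.02 + 0.07 + 0.09 + 0.07 = 0.29.
P(Grade=D) = 0.04 + 0.02 + 0.08 + 0.04 + 0.07 = 0.25.
P(Grade ∈ {C, D}) = 0.29 + 0.25 = 0.54; P(Cohort=C3, Grade ∈ {C, D}) = 0.07 + 0.08 = 0.15.
P(Cohort=C3 | Grade ∈ {C, D}) = 0.15/0.54 = 0.2778.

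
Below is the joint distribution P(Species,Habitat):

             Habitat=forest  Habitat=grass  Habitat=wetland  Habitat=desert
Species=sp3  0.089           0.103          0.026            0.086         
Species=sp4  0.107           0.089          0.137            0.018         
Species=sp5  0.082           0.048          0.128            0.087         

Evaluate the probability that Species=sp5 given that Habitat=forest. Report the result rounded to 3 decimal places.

P(Habitat=forest) = 0.089 + 0.107 + 0.082 = 0.278.
P(Species=sp5 | Habitat=forest) = 0.082/0.278 = 0.295.

0.295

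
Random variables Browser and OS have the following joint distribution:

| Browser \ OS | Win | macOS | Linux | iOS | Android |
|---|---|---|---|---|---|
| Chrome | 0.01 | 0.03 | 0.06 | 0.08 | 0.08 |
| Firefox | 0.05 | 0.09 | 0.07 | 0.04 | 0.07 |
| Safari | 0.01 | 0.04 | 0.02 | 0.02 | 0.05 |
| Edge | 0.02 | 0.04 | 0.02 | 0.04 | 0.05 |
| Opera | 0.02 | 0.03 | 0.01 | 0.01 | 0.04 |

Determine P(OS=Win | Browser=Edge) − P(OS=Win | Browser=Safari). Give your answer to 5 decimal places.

P(Browser=Edge) = 0.02 + 0.04 + 0.02 + 0.04 + 0.05 = 0.17; P(OS=Win | Browser=Edge) = 0.02/0.17 = 0.117647.
P(Browser=Safari) = 0.01 + 0.04 + 0.02 + 0.02 + 0.05 = 0.14; P(OS=Win | Browser=Safari) = 0.01/0.14 = 0.071429.
Difference = 0.04622.

0.04622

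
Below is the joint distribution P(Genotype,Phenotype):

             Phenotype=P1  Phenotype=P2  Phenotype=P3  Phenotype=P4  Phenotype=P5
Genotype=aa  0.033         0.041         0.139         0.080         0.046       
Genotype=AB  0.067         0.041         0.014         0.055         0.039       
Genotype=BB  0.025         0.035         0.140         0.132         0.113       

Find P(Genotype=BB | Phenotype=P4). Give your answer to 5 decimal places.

0.49438

P(Phenotype=P4) = 0.080 + 0.055 + 0.132 = 0.267.
P(Genotype=BB | Phenotype=P4) = 0.132/0.267 = 0.49438.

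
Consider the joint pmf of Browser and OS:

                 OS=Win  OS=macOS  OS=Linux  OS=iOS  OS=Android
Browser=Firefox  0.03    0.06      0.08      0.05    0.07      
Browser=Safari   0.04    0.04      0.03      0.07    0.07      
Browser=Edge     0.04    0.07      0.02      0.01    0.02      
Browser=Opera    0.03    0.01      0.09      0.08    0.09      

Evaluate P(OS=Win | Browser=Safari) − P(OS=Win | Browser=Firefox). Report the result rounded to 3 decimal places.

P(Browser=Safari) = 0.04 + 0.04 + 0.03 + 0.07 + 0.07 = 0.25; P(OS=Win | Browser=Safari) = 0.04/0.25 = 0.1600.
P(Browser=Firefox) = 0.03 + 0.06 + 0.08 + 0.05 + 0.07 = 0.29; P(OS=Win | Browser=Firefox) = 0.03/0.29 = 0.1034.
Difference = 0.057.

0.057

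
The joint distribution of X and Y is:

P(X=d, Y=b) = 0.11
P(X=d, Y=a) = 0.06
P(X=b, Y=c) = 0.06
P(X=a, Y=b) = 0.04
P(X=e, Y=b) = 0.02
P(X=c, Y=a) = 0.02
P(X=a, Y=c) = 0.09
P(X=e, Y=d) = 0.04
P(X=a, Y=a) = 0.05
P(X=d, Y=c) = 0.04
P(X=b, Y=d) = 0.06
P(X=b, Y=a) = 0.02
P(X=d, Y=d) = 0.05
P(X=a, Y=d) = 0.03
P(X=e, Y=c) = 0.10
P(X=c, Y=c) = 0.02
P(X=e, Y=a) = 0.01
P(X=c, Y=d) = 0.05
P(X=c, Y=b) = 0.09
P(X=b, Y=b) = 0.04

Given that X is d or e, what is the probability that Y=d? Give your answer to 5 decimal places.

P(X=d) = 0.06 + 0.11 + 0.04 + 0.05 = 0.26.
P(X=e) = 0.01 + 0.02 + 0.10 + 0.04 = 0.17.
P(X ∈ {d, e}) = 0.26 + 0.17 = 0.43; P(Y=d, X ∈ {d, e}) = 0.05 + 0.04 = 0.09.
P(Y=d | X ∈ {d, e}) = 0.09/0.43 = 0.20930.

0.20930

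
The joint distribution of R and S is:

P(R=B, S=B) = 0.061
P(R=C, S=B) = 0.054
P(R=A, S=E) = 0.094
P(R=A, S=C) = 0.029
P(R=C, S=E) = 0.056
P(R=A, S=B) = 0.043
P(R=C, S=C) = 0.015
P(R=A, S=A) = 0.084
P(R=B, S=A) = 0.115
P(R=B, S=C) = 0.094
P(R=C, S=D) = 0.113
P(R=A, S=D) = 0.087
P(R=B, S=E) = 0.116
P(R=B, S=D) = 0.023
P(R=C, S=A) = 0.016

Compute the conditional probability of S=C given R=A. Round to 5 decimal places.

0.08605

P(R=A) = 0.084 + 0.043 + 0.029 + 0.087 + 0.094 = 0.337.
P(S=C | R=A) = 0.029/0.337 = 0.08605.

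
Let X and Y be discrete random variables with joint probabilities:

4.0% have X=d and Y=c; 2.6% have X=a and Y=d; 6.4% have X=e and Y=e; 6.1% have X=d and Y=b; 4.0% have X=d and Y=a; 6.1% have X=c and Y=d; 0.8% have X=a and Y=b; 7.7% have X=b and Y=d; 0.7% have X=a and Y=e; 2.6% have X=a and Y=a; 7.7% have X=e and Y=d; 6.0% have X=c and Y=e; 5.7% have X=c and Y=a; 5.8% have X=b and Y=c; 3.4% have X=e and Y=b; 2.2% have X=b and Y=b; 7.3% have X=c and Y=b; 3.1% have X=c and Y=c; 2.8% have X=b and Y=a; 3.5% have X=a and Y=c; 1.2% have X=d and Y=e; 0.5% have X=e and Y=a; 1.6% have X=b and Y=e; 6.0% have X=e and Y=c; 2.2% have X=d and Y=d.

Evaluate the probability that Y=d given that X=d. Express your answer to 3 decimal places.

P(X=d) = 0.040 + 0.061 + 0.040 + 0.022 + 0.012 = 0.175.
P(Y=d | X=d) = 0.022/0.175 = 0.126.

0.126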